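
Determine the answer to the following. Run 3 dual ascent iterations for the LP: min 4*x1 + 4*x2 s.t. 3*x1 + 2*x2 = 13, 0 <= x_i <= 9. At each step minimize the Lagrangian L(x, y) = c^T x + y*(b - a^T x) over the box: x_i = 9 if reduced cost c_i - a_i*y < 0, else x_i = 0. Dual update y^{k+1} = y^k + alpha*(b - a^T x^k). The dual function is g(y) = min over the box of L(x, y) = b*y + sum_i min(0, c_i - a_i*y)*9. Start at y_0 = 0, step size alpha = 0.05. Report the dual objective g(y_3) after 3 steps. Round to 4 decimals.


Dual ascent for LP: min 4*x1 + 4*x2, 3*x1 + 2*x2 = 13, 0 <= x_i <= 9
Step 1: y^k = 0.0, reduced costs: (4.0, 4.0)
  x^k = (0.0, 0.0), subgradient = b - a^T x = 13.0
  y^{k+1} = 0.0 + 0.05*13.0 = 0.65
Step 2: y^k = 0.65, reduced costs: (2.05, 2.7)
  x^k = (0.0, 0.0), subgradient = b - a^T x = 13.0
  y^{k+1} = 0.65 + 0.05*13.0 = 1.3
Step 3: y^k = 1.3, reduced costs: (0.1, 1.4)
  x^k = (0.0, 0.0), subgradient = b - a^T x = 13.0
  y^{k+1} = 1.3 + 0.05*13.0 = 1.95
Dual objective at y_3 = 1.95: reduced costs (-1.85, 0.1), box minimizer x = (9.0, 0.0)
g(y_3) = b*y + (c1 - a1*y)*x1 + (c2 - a2*y)*x2 = 13*1.95 + (-1.85)*9.0 + 0.1*0.0 = 25.35 - 16.65 + 0.0 = 8.7


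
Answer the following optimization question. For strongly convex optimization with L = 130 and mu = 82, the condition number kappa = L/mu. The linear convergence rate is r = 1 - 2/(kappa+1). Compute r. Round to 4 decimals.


Step 1: Compute the condition number.
kappa = L/mu = 130/82 = 1.5854
Step 2: Compute the convergence rate.
r = 1 - 2/(kappa + 1) = 1 - 2*mu/(L + mu) = (L - mu)/(L + mu) = 48/212 = 0.2264


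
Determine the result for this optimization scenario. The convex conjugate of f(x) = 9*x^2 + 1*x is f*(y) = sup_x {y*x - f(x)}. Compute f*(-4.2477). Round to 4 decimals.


f*(y) = sup_x {y*x - a*x^2 - b*x} = sup_x {(y-b)*x - a*x^2}
FOC: (y - b) - 2a*x = 0 => x* = (y - b)/(2a)
x* = (-4.2477 - 1)/(2*9) = -0.2915
f*(-4.2477) = (y-b)^2/(4a) = (-4.2477 - 1)^2/(4*9)
= 27.5384/36 = 0.765


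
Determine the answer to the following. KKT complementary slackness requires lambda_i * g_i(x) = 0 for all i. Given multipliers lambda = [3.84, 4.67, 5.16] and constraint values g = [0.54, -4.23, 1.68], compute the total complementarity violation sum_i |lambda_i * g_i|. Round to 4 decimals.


KKT complementary slackness check:
lambda_1 * g_1 = 3.84 * 0.54 = 2.0736
lambda_2 * g_2 = 4.67 * -4.23 = -19.7541
lambda_3 * g_3 = 5.16 * 1.68 = 8.6688
Total violation = 2.0736 + 19.7541 + 8.6688 = 30.4965


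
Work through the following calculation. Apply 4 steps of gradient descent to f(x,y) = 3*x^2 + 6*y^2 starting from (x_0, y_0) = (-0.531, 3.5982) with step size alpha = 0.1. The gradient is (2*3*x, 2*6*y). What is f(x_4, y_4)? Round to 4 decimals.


Gradient descent on f(x,y) = 3*x^2 + 6*y^2.
Starting point: (-0.531, 3.5982), alpha = 0.1
Step 1: grad_x = 2*3*-0.531 = -3.186, grad_y = 2*6*3.5982 = 43.1784
  x_1 = -0.531 - 0.1*-3.186 = -0.2124
  y_1 = 3.5982 - 0.1*43.1784 = -0.7196
Step 2: grad_x = 2*3*-0.2124 = -1.2744, grad_y = 2*6*-0.7196 = -8.6357
  x_2 = -0.2124 - 0.1*-1.2744 = -0.085
  y_2 = -0.7196 - 0.1*-8.6357 = 0.1439
Step 3: grad_x = 2*3*-0.085 = -0.5098, grad_y = 2*6*0.1439 = 1.7271
  x_3 = -0.085 - 0.1*-0.5098 = -0.034
  y_3 = 0.1439 - 0.1*1.7271 = -0.0288
Step 4: grad_x = 2*3*-0.034 = -0.2039, grad_y = 2*6*-0.0288 = -0.3454
  x_4 = -0.034 - 0.1*-0.2039 = -0.0136
  y_4 = -0.0288 - 0.1*-0.3454 = 0.0058
f(-0.0136, 0.0058) = 3*(-0.0136)^2 + 6*0.0058^2 = 0.0008


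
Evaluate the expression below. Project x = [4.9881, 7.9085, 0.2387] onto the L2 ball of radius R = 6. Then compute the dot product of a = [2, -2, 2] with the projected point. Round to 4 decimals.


Step 1: Compute ||x|| (intermediates to 6 decimals).
||x|| = sqrt(4.9881^2 + 7.9085^2 + 0.2387^2) = 9.353208
Step 2: Project.
Since ||x|| > R, scale = R/||x|| = 6/9.353208 = 0.641491, proj(x) = scale * x
proj(x) = [3.199821, 5.073232, 0.153124]
Step 3: Dot product.
a^T * proj(x) = 2*3.199821 - 2*5.073232 + 2*0.153124 = -3.4406


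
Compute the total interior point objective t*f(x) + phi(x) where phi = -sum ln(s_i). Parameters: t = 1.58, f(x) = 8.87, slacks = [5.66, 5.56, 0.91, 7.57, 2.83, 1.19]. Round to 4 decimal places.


Step 1: Compute log-barrier.
ln values: [1.7334, 1.7156, -0.0943, 2.0242, 1.0403, 0.174]
phi = -(1.7334 + 1.7156 - 0.0943 + 2.0242 + 1.0403 + 0.174) = -6.5931
Step 2: Compute augmented objective.
t*f(x) = 1.58*8.87 = 14.0146
Total = 14.0146 - 6.5931 = 7.4215


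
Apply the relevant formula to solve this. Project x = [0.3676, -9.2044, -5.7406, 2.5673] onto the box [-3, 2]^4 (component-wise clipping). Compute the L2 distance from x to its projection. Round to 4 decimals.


Project each component onto [-3, 2].
clip(0.3676) = 0.3676, clip(-9.2044) = -3.0, clip(-5.7406) = -3.0, clip(2.5673) = 2.0
Projection = [0.3676, -3.0, -3.0, 2.0]
Squared diffs: [0.0, 38.4946, 7.5109, 0.3218]
Distance = sqrt(46.3273) = 6.8064


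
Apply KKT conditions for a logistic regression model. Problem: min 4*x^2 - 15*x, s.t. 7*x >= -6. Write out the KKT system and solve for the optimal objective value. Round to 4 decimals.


Step 1: Try lambda = 0 (constraint inactive).
Stationarity: 2*4*x - 15 = 0
x* = 15/(2*4) = 1.875
Check constraint: 7*1.875 = 13.125 >= -6 -- satisfied.
Step 2: Compute optimal value.
f(x*) = 4*1.875^2 - 15*1.875 = -14.0625


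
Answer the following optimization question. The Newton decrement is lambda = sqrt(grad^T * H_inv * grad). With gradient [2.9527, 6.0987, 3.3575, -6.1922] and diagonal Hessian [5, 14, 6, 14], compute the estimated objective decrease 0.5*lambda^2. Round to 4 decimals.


Step 1: H is diagonal, so H^(-1) * g = [0.5905, 0.4356, 0.5596, -0.4423].
Step 2: g^T H^(-1) g = sum_i g_i^2 / H_ii
  = (2.9527)^2/5 + (6.0987)^2/14 + (3.3575)^2/6 + (-6.1922)^2/14
  = 1.7437 + 2.6567 + 1.8788 + 2.7388 = 9.018
Step 3: Objective decrease = 0.5 * g^T H^(-1) g = 4.509


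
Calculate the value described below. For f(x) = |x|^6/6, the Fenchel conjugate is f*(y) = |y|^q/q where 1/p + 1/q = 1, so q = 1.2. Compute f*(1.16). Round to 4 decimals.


The conjugate exponent q satisfies 1/p + 1/q = 1.
p = 6, so q = 6/(6 - 1) = 1.2
|y|^q = 1.16^1.2 = 1.1949
f*(1.16) = 1.1949 / 1.2 = 0.9958


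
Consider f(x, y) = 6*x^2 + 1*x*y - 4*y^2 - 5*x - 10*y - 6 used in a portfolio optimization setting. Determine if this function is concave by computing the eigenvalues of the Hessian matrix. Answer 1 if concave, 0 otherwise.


The Hessian of f(x,y) = 6*x^2 + 1*x*y - 4*y^2 - 5*x - 10*y - 6 is:
H = [[12, 1], [1, -8]]
Trace = 12 - 8 = 4
Determinant = 12*-8 - (1)^2 = -97
Discriminant = (4)^2 - 4*-97 = 404.0
Eigenvalues: lambda_1 = -8.0499, lambda_2 = 12.0499
The function is not concave.

0


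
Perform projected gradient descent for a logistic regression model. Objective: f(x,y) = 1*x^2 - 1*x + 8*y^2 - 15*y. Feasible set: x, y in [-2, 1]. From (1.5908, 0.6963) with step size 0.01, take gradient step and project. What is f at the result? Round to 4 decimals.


Step 1: Compute gradient at (1.5908, 0.6963).
grad_x = 2*1*1.5908 - 1 = 2.1816
grad_y = 2*8*0.6963 - 15 = -3.8592
Step 2: Gradient step.
x_raw = 1.5908 - 0.01*2.1816 = 1.569
y_raw = 0.6963 - 0.01*-3.8592 = 0.7349
Step 3: Project onto [-2, 1].
x_proj = clip(1.569) = 1.0
y_proj = clip(0.7349) = 0.7349
Step 4: Evaluate f.
f(1.0, 0.7349) = -6.7028


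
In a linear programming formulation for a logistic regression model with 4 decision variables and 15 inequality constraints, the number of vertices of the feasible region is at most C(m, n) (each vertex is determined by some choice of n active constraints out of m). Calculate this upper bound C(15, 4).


Each vertex corresponds to some choice of n active constraints out of m, so the number of vertices is at most C(m, n) = m! / (n!(m-n)!).
m = 15, n = 4
Numerator: 15 * 14 * 13 * 12
Denominator: 4! = 24
C(15, 4) = 1365


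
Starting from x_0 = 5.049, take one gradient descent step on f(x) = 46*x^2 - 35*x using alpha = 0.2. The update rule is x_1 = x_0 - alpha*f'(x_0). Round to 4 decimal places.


We compute the gradient at x_0 and apply the update.
f'(x) = 92*x - 35
f'(5.049) = 92*5.049 - 35 = 429.508
x_1 = 5.049 - 0.2*429.508 = -80.8526


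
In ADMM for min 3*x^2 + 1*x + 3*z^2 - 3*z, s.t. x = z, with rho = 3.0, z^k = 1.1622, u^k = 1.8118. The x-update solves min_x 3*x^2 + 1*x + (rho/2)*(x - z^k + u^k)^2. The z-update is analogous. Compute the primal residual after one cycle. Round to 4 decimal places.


ADMM iteration with rho = 3.0, z^k = 1.1622, u^k = 1.8118
Step 1: x-update.
Minimize 3*x^2 + 1*x + (3.0/2)*(x - 1.1622 + 1.8118)^2
FOC: (2*3 + 3.0)*x = -1 + 3.0*(1.1622 - 1.8118)
x^{k+1} = -0.3276
Step 2: z-update.
Minimize 3*z^2 - 3*z + (3.0/2)*(-0.3276 - z + 1.8118)^2
FOC: (2*3 + 3.0)*z = 3 + 3.0*(-0.3276 + 1.8118)
z^{k+1} = 0.8281
Step 3: u-update.
u^{k+1} = 1.8118 - 0.3276 - 0.8281 = 0.6561
Step 4: Primal residual = |-0.3276 - 0.8281| = 1.1557


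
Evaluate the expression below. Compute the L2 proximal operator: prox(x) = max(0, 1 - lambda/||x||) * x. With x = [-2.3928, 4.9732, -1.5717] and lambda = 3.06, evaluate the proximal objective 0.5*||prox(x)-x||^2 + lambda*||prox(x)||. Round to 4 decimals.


Step 1: Compute ||x||.
||x|| = 5.7383
Step 2: Compute scaling factor.
scale = max(0, 1 - 3.06/5.7383) = 0.4667
Step 3: prox(x) = [-1.1168, 2.3212, -0.7336]
||prox(x)|| = 2.6783
Step 4: Proximal objective.
0.5*||prox-x||^2 = 4.6818
lambda*||prox|| = 8.1956
Total = 12.8775


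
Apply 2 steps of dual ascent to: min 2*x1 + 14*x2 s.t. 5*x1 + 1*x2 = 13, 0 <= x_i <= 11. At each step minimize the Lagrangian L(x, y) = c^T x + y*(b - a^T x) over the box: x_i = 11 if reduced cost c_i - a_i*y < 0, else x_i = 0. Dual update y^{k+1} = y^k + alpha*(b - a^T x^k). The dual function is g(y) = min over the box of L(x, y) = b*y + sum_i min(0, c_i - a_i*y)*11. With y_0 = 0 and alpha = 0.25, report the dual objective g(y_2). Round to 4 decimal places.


Dual ascent for LP: min 2*x1 + 14*x2, 5*x1 + 1*x2 = 13, 0 <= x_i <= 11
Step 1: y^k = 0.0, reduced costs: (2.0, 14.0)
  x^k = (0.0, 0.0), subgradient = b - a^T x = 13.0
  y^{k+1} = 0.0 + 0.25*13.0 = 3.25
Step 2: y^k = 3.25, reduced costs: (-14.25, 10.75)
  x^k = (11.0, 0.0), subgradient = b - a^T x = -42.0
  y^{k+1} = 3.25 + 0.25*-42.0 = -7.25
Dual objective at y_2 = -7.25: reduced costs (38.25, 21.25), box minimizer x = (0.0, 0.0)
g(y_2) = b*y + (c1 - a1*y)*x1 + (c2 - a2*y)*x2 = 13*(-7.25) + 38.25*0.0 + 21.25*0.0 = -94.25 + 0.0 + 0.0 = -94.25


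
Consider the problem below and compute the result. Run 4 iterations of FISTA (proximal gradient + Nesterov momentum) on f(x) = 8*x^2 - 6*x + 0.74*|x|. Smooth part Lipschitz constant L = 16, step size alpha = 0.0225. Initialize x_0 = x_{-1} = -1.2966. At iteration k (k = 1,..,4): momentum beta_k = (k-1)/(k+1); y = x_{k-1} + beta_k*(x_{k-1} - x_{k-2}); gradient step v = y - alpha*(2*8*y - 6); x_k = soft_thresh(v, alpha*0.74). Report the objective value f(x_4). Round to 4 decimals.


FISTA on f(x) = 8*x^2 - 6*x + 0.74*|x|
L = 16, alpha = 0.0225
Iteration 1: beta = 0.0, y = -1.2966 + 0.0*(-1.2966 + 1.2966) = -1.2966
  grad(y) = -26.7456, v = y - alpha*grad = -0.6948
  prox(v) = soft_thresh(-0.6948, 0.0167) = -0.6782
Iteration 2: beta = 0.3333, y = -0.6782 + 0.3333*(-0.6782 + 1.2966) = -0.472
  grad(y) = -13.5525, v = y - alpha*grad = -0.1671
  prox(v) = soft_thresh(-0.1671, 0.0167) = -0.1505
Iteration 3: beta = 0.5, y = -0.1505 + 0.5*(-0.1505 + 0.6782) = 0.1134
  grad(y) = -4.1854, v = y - alpha*grad = 0.2076
  prox(v) = soft_thresh(0.2076, 0.0167) = 0.1909
Iteration 4: beta = 0.6, y = 0.1909 + 0.6*(0.1909 + 0.1505) = 0.3958
  grad(y) = 0.3322, v = y - alpha*grad = 0.3883
  prox(v) = soft_thresh(0.3883, 0.0167) = 0.3716
f(x_4) = 8*0.3716^2 - 6*0.3716 + 0.74*|0.3716| = -0.8499


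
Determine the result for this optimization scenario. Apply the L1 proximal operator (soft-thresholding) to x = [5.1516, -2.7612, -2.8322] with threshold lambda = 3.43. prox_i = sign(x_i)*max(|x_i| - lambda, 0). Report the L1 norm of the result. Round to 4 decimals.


Soft-thresholding with lambda = 3.43:
prox(5.1516) = sign(5.1516)*max(|5.1516| - 3.43, 0) = 1.7216
prox(-2.7612) = sign(-2.7612)*max(|-2.7612| - 3.43, 0) = 0.0
prox(-2.8322) = sign(-2.8322)*max(|-2.8322| - 3.43, 0) = 0.0
prox(x) = [1.7216, 0.0, 0.0]
||prox(x)||_1 = 1.7216 + 0.0 + 0.0 = 1.7216


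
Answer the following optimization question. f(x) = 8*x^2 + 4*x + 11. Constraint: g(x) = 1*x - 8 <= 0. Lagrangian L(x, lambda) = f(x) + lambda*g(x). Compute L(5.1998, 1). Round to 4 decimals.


Step 1: Evaluate f(x).
f(5.1998) = 8*5.1998^2 + 4*5.1998 + 11 = 248.1026
Step 2: Evaluate g(x).
g(5.1998) = 1*5.1998 - 8 = -2.8002
Step 3: Compute Lagrangian.
L = 248.1026 + 1*-2.8002 = 245.3024


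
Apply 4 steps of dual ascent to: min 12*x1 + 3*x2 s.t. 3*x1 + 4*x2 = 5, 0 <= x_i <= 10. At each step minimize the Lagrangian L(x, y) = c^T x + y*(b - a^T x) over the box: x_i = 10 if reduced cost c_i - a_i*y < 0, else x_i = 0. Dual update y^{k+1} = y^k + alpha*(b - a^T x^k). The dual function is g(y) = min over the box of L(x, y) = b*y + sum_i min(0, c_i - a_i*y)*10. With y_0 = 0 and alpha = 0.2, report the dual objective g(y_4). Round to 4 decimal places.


Dual ascent for LP: min 12*x1 + 3*x2, 3*x1 + 4*x2 = 5, 0 <= x_i <= 10
Step 1: y^k = 0.0, reduced costs: (12.0, 3.0)
  x^k = (0.0, 0.0), subgradient = b - a^T x = 5.0
  y^{k+1} = 0.0 + 0.2*5.0 = 1.0
Step 2: y^k = 1.0, reduced costs: (9.0, -1.0)
  x^k = (0.0, 10.0), subgradient = b - a^T x = -35.0
  y^{k+1} = 1.0 + 0.2*-35.0 = -6.0
Step 3: y^k = -6.0, reduced costs: (30.0, 27.0)
  x^k = (0.0, 0.0), subgradient = b - a^T x = 5.0
  y^{k+1} = -6.0 + 0.2*5.0 = -5.0
Step 4: y^k = -5.0, reduced costs: (27.0, 23.0)
  x^k = (0.0, 0.0), subgradient = b - a^T x = 5.0
  y^{k+1} = -5.0 + 0.2*5.0 = -4.0
Dual objective at y_4 = -4.0: reduced costs (24.0, 19.0), box minimizer x = (0.0, 0.0)
g(y_4) = b*y + (c1 - a1*y)*x1 + (c2 - a2*y)*x2 = 5*(-4.0) + 24.0*0.0 + 19.0*0.0 = -20.0 + 0.0 + 0.0 = -20.0


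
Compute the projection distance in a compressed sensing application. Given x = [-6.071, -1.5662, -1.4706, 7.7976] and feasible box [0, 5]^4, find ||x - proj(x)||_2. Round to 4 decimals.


Project each component onto [0, 5].
clip(-6.071) = 0.0, clip(-1.5662) = 0.0, clip(-1.4706) = 0.0, clip(7.7976) = 5.0
Projection = [0.0, 0.0, 0.0, 5.0]
Squared diffs: [36.857, 2.453, 2.1627, 7.8266]
Distance = sqrt(49.2993) = 7.0213


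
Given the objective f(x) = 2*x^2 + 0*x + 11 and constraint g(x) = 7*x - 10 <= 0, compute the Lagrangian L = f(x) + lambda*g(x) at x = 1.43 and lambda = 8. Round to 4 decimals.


Step 1: Evaluate f(x).
f(1.43) = 2*1.43^2 + 0*1.43 + 11 = 15.0898
Step 2: Evaluate g(x).
g(1.43) = 7*1.43 - 10 = 0.01
Step 3: Compute Lagrangian.
L = 15.0898 + 8*0.01 = 15.1698


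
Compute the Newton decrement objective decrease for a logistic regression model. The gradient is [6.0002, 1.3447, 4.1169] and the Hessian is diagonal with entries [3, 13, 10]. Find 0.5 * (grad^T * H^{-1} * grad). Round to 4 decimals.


Step 1: H is diagonal, so H^(-1) * g = [2.0001, 0.1034, 0.4117].
Step 2: g^T H^(-1) g = sum_i g_i^2 / H_ii
  = (6.0002)^2/3 + (1.3447)^2/13 + (4.1169)^2/10
  = 12.0008 + 0.1391 + 1.6949 = 13.8348
Step 3: Objective decrease = 0.5 * g^T H^(-1) g = 6.9174


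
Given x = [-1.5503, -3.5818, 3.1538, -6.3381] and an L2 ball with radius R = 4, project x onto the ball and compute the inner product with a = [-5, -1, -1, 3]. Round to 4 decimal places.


Step 1: Compute ||x|| (intermediates to 6 decimals).
||x|| = sqrt((-1.5503)^2 + (-3.5818)^2 + 3.1538^2 + (-6.3381)^2) = 8.083977
Step 2: Project.
Since ||x|| > R, scale = R/||x|| = 4/8.083977 = 0.494806, proj(x) = scale * x
proj(x) = [-0.767098, -1.772296, 1.560519, -3.13613]
Step 3: Dot product.
a^T * proj(x) = -5*(-0.767098) - 1*(-1.772296) - 1*1.560519 + 3*(-3.13613) = -5.3611


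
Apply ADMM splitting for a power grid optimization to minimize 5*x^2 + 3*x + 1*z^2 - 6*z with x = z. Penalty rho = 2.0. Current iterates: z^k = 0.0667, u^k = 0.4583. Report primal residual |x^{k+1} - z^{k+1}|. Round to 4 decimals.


ADMM iteration with rho = 2.0, z^k = 0.0667, u^k = 0.4583
Step 1: x-update.
Minimize 5*x^2 + 3*x + (2.0/2)*(x - 0.0667 + 0.4583)^2
FOC: (2*5 + 2.0)*x = -3 + 2.0*(0.0667 - 0.4583)
x^{k+1} = -0.3153
Step 2: z-update.
Minimize 1*z^2 - 6*z + (2.0/2)*(-0.3153 - z + 0.4583)^2
FOC: (2*1 + 2.0)*z = 6 + 2.0*(-0.3153 + 0.4583)
z^{k+1} = 1.5715
Step 3: u-update.
u^{k+1} = 0.4583 - 0.3153 - 1.5715 = -1.4285
Step 4: Primal residual = |-0.3153 - 1.5715| = 1.8868


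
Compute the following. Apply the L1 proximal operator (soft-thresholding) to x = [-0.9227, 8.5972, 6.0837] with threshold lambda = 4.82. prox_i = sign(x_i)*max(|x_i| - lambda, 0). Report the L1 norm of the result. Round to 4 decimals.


Soft-thresholding with lambda = 4.82:
prox(-0.9227) = sign(-0.9227)*max(|-0.9227| - 4.82, 0) = 0.0
prox(8.5972) = sign(8.5972)*max(|8.5972| - 4.82, 0) = 3.7772
prox(6.0837) = sign(6.0837)*max(|6.0837| - 4.82, 0) = 1.2637
prox(x) = [0.0, 3.7772, 1.2637]
||prox(x)||_1 = 0.0 + 3.7772 + 1.2637 = 5.0409


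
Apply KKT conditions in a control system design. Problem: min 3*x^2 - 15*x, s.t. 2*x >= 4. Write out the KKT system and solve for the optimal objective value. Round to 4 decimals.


Step 1: Try lambda = 0 (constraint inactive).
Stationarity: 2*3*x - 15 = 0
x* = 15/(2*3) = 2.5
Check constraint: 2*2.5 = 5.0 >= 4 -- satisfied.
Step 2: Compute optimal value.
f(x*) = 3*2.5^2 - 15*2.5 = -18.75


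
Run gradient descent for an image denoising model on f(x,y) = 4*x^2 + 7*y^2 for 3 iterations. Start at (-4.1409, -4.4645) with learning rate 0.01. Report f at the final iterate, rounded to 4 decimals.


Gradient descent on f(x,y) = 4*x^2 + 7*y^2.
Starting point: (-4.1409, -4.4645), alpha = 0.01
Step 1: grad_x = 2*4*-4.1409 = -33.1272, grad_y = 2*7*-4.4645 = -62.503
  x_1 = -4.1409 - 0.01*-33.1272 = -3.8096
  y_1 = -4.4645 - 0.01*-62.503 = -3.8395
Step 2: grad_x = 2*4*-3.8096 = -30.477, grad_y = 2*7*-3.8395 = -53.7526
  x_2 = -3.8096 - 0.01*-30.477 = -3.5049
  y_2 = -3.8395 - 0.01*-53.7526 = -3.3019
Step 3: grad_x = 2*4*-3.5049 = -28.0389, grad_y = 2*7*-3.3019 = -46.2272
  x_3 = -3.5049 - 0.01*-28.0389 = -3.2245
  y_3 = -3.3019 - 0.01*-46.2272 = -2.8397
f(-3.2245, -2.8397) = 4*(-3.2245)^2 + 7*(-2.8397)^2 = 98.035


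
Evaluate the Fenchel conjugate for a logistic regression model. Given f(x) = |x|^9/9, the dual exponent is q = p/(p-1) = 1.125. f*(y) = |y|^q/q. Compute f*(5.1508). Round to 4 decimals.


The conjugate exponent q satisfies 1/p + 1/q = 1.
p = 9, so q = 9/(9 - 1) = 1.125
|y|^q = 5.1508^1.125 = 6.3221
f*(5.1508) = 6.3221 / 1.125 = 5.6196


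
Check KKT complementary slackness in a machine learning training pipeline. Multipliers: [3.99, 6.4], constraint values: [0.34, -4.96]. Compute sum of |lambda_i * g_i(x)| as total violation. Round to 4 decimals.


KKT complementary slackness check:
lambda_1 * g_1 = 3.99 * 0.34 = 1.3566
lambda_2 * g_2 = 6.4 * -4.96 = -31.744
Total violation = 1.3566 + 31.744 = 33.1006


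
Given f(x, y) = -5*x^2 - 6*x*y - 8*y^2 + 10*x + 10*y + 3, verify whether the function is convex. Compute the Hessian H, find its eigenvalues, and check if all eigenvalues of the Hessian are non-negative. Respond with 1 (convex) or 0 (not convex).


The Hessian of f(x,y) = -5*x^2 - 6*x*y - 8*y^2 + 10*x + 10*y + 3 is:
H = [[-10, -6], [-6, -16]]
Trace = -10 - 16 = -26
Determinant = -10*-16 - (-6)^2 = 124
Discriminant = (-26)^2 - 4*124 = 180.0
Eigenvalues: lambda_1 = -19.7082, lambda_2 = -6.2918
The function is not convex.

0


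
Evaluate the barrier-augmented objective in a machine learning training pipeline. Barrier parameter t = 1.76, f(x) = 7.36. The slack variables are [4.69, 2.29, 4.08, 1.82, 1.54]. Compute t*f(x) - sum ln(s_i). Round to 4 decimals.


Step 1: Compute log-barrier.
ln values: [1.5454, 0.8286, 1.4061, 0.5988, 0.4318]
phi = -(1.5454 + 0.8286 + 1.4061 + 0.5988 + 0.4318) = -4.8107
Step 2: Compute augmented objective.
t*f(x) = 1.76*7.36 = 12.9536
Total = 12.9536 - 4.8107 = 8.1429


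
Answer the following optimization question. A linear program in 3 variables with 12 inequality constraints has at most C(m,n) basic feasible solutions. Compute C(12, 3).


Each vertex corresponds to some choice of n active constraints out of m, so the number of vertices is at most C(m, n) = m! / (n!(m-n)!).
m = 12, n = 3
Numerator: 12 * 11 * 10
Denominator: 3! = 6
C(12, 3) = 220


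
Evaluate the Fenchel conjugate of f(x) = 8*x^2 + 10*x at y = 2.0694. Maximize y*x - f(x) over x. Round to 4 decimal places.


f*(y) = sup_x {y*x - a*x^2 - b*x} = sup_x {(y-b)*x - a*x^2}
FOC: (y - b) - 2a*x = 0 => x* = (y - b)/(2a)
x* = (2.0694 - 10)/(2*8) = -0.4957
f*(2.0694) = (y-b)^2/(4a) = (2.0694 - 10)^2/(4*8)
= 62.8944/32 = 1.9655


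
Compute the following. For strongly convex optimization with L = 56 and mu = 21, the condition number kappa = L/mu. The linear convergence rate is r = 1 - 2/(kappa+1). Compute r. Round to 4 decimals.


Step 1: Compute the condition number.
kappa = L/mu = 56/21 = 2.6667
Step 2: Compute the convergence rate.
r = 1 - 2/(kappa + 1) = 1 - 2*mu/(L + mu) = (L - mu)/(L + mu) = 35/77 = 0.4545


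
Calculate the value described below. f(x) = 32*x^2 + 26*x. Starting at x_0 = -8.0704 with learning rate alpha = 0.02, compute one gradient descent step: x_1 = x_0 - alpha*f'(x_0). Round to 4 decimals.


We compute the gradient at x_0 and apply the update.
f'(x) = 64*x + 26
f'(-8.0704) = 64*-8.0704 + 26 = -490.5056
x_1 = -8.0704 - 0.02*-490.5056 = 1.7397


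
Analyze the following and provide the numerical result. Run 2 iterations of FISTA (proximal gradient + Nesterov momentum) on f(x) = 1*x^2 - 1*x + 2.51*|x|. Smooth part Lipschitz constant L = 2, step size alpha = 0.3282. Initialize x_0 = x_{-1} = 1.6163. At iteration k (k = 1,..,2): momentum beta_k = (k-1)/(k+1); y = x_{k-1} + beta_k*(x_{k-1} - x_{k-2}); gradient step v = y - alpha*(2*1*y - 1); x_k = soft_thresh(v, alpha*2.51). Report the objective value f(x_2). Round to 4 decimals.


FISTA on f(x) = 1*x^2 - 1*x + 2.51*|x|
L = 2, alpha = 0.3282
Iteration 1: beta = 0.0, y = 1.6163 + 0.0*(1.6163 - 1.6163) = 1.6163
  grad(y) = 2.2326, v = y - alpha*grad = 0.8836
  prox(v) = soft_thresh(0.8836, 0.8238) = 0.0598
Iteration 2: beta = 0.3333, y = 0.0598 + 0.3333*(0.0598 - 1.6163) = -0.4591
  grad(y) = -1.9181, v = y - alpha*grad = 0.1705
  prox(v) = soft_thresh(0.1705, 0.8238) = 0.0
f(x_2) = 1*0.0^2 - 1*0.0 + 2.51*|0.0| = 0.0


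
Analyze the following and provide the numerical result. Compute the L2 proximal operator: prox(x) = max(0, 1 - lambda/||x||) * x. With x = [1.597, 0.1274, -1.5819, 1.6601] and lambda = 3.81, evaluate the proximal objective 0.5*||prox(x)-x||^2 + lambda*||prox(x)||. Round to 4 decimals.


Step 1: Compute ||x||.
||x|| = 2.7973
Step 2: Compute scaling factor.
scale = max(0, 1 - 3.81/2.7973) = 0.0
Step 3: prox(x) = [0.0, 0.0, -0.0, 0.0]
||prox(x)|| = 0.0
Step 4: Proximal objective.
0.5*||prox-x||^2 = 3.9125
lambda*||prox|| = 0.0
Total = 3.9125


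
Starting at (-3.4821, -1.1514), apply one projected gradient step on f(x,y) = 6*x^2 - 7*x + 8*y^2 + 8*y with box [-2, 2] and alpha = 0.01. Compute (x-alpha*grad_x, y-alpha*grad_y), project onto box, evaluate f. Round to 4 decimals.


Step 1: Compute gradient at (-3.4821, -1.1514).
grad_x = 2*6*-3.4821 - 7 = -48.7852
grad_y = 2*8*-1.1514 + 8 = -10.4224
Step 2: Gradient step.
x_raw = -3.4821 - 0.01*-48.7852 = -2.9942
y_raw = -1.1514 - 0.01*-10.4224 = -1.0472
Step 3: Project onto [-2, 2].
x_proj = clip(-2.9942) = -2.0
y_proj = clip(-1.0472) = -1.0472
Step 4: Evaluate f.
f(-2.0, -1.0472) = 38.3952


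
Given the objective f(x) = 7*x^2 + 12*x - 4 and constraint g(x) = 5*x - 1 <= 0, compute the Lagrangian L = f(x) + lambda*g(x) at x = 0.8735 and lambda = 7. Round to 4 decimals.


Step 1: Evaluate f(x).
f(0.8735) = 7*0.8735^2 + 12*0.8735 - 4 = 11.823
Step 2: Evaluate g(x).
g(0.8735) = 5*0.8735 - 1 = 3.3675
Step 3: Compute Lagrangian.
L = 11.823 + 7*3.3675 = 35.3955


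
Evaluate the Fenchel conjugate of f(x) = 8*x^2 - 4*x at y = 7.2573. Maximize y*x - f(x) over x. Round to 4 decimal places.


f*(y) = sup_x {y*x - a*x^2 - b*x} = sup_x {(y-b)*x - a*x^2}
FOC: (y - b) - 2a*x = 0 => x* = (y - b)/(2a)
x* = (7.2573 + 4)/(2*8) = 0.7036
f*(7.2573) = (y-b)^2/(4a) = (7.2573 + 4)^2/(4*8)
= 126.7268/32 = 3.9602


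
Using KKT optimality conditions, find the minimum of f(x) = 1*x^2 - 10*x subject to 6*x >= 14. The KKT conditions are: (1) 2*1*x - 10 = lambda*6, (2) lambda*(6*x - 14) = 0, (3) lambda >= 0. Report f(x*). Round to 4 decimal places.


Step 1: Try lambda = 0 (constraint inactive).
Stationarity: 2*1*x - 10 = 0
x* = 10/(2*1) = 5.0
Check constraint: 6*5.0 = 30.0 >= 14 -- satisfied.
Step 2: Compute optimal value.
f(x*) = 1*5.0^2 - 10*5.0 = -25.0


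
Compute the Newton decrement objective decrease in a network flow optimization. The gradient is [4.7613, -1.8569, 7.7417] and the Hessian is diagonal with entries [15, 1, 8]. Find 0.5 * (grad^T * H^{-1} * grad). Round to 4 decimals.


Step 1: H is diagonal, so H^(-1) * g = [0.3174, -1.8569, 0.9677].
Step 2: g^T H^(-1) g = sum_i g_i^2 / H_ii
  = (4.7613)^2/15 + (-1.8569)^2/1 + (7.7417)^2/8
  = 1.5113 + 3.4481 + 7.4917 = 12.4511
Step 3: Objective decrease = 0.5 * g^T H^(-1) g = 6.2256


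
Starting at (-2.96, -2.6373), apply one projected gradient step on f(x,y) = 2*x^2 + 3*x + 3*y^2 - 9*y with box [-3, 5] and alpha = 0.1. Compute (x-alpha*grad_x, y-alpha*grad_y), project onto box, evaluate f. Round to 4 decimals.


Step 1: Compute gradient at (-2.96, -2.6373).
grad_x = 2*2*-2.96 + 3 = -8.84
grad_y = 2*3*-2.6373 - 9 = -24.8238
Step 2: Gradient step.
x_raw = -2.96 - 0.1*-8.84 = -2.076
y_raw = -2.6373 - 0.1*-24.8238 = -0.1549
Step 3: Project onto [-3, 5].
x_proj = clip(-2.076) = -2.076
y_proj = clip(-0.1549) = -0.1549
Step 4: Evaluate f.
f(-2.076, -0.1549) = 3.8578


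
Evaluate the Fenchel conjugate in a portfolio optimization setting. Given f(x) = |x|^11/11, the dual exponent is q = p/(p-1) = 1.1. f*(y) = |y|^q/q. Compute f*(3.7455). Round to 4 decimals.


The conjugate exponent q satisfies 1/p + 1/q = 1.
p = 11, so q = 11/(11 - 1) = 1.1
|y|^q = 3.7455^1.1 = 4.2743
f*(3.7455) = 4.2743 / 1.1 = 3.8857


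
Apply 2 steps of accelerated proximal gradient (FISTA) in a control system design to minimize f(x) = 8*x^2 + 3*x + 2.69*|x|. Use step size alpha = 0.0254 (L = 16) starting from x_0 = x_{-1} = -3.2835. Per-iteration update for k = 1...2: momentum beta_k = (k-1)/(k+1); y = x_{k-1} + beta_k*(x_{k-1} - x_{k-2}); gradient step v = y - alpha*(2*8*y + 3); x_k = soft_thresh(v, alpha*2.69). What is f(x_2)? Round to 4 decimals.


FISTA on f(x) = 8*x^2 + 3*x + 2.69*|x|
L = 16, alpha = 0.0254
Iteration 1: beta = 0.0, y = -3.2835 + 0.0*(-3.2835 + 3.2835) = -3.2835
  grad(y) = -49.536, v = y - alpha*grad = -2.0253
  prox(v) = soft_thresh(-2.0253, 0.0683) = -1.957
Iteration 2: beta = 0.3333, y = -1.957 + 0.3333*(-1.957 + 3.2835) = -1.5148
  grad(y) = -21.2365, v = y - alpha*grad = -0.9754
  prox(v) = soft_thresh(-0.9754, 0.0683) = -0.907
f(x_2) = 8*(-0.907)^2 + 3*(-0.907) + 2.69*|-0.907| = 6.3007


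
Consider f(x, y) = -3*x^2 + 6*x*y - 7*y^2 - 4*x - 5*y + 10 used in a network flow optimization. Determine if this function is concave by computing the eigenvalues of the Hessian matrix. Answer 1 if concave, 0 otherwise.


The Hessian of f(x,y) = -3*x^2 + 6*x*y - 7*y^2 - 4*x - 5*y + 10 is:
H = [[-6, 6], [6, -14]]
Trace = -6 - 14 = -20
Determinant = -6*-14 - (6)^2 = 48
Discriminant = (-20)^2 - 4*48 = 208.0
Eigenvalues: lambda_1 = -17.2111, lambda_2 = -2.7889
The function is concave.

1


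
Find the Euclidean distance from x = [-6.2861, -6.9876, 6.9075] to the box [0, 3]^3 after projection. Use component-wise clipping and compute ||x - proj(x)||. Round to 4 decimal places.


Project each component onto [0, 3].
clip(-6.2861) = 0.0, clip(-6.9876) = 0.0, clip(6.9075) = 3.0
Projection = [0.0, 0.0, 3.0]
Squared diffs: [39.5151, 48.8266, 15.2686]
Distance = sqrt(103.6103) = 10.1789


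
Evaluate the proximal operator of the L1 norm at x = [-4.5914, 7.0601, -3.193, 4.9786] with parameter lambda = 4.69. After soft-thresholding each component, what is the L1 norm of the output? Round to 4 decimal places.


Soft-thresholding with lambda = 4.69:
prox(-4.5914) = sign(-4.5914)*max(|-4.5914| - 4.69, 0) = 0.0
prox(7.0601) = sign(7.0601)*max(|7.0601| - 4.69, 0) = 2.3701
prox(-3.193) = sign(-3.193)*max(|-3.193| - 4.69, 0) = 0.0
prox(4.9786) = sign(4.9786)*max(|4.9786| - 4.69, 0) = 0.2886
prox(x) = [0.0, 2.3701, 0.0, 0.2886]
||prox(x)||_1 = 0.0 + 2.3701 + 0.0 + 0.2886 = 2.6587


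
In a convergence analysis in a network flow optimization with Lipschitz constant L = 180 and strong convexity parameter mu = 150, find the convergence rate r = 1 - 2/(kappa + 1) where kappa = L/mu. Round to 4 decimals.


Step 1: Compute the condition number.
kappa = L/mu = 180/150 = 1.2
Step 2: Compute the convergence rate.
r = 1 - 2/(kappa + 1) = 1 - 2*mu/(L + mu) = (L - mu)/(L + mu) = 30/330 = 0.0909


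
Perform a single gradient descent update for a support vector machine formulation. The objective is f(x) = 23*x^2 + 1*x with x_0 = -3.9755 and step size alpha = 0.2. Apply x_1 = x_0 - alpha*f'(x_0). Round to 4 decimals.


We compute the gradient at x_0 and apply the update.
f'(x) = 46*x + 1
f'(-3.9755) = 46*-3.9755 + 1 = -181.873
x_1 = -3.9755 - 0.2*-181.873 = 32.3991


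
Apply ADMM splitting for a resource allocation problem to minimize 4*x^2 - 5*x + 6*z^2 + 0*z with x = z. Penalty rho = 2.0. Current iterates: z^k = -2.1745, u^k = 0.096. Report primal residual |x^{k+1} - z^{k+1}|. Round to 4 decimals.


ADMM iteration with rho = 2.0, z^k = -2.1745, u^k = 0.096
Step 1: x-update.
Minimize 4*x^2 - 5*x + (2.0/2)*(x + 2.1745 + 0.096)^2
FOC: (2*4 + 2.0)*x = 5 + 2.0*(-2.1745 - 0.096)
x^{k+1} = 0.0459
Step 2: z-update.
Minimize 6*z^2 + 0*z + (2.0/2)*(0.0459 - z + 0.096)^2
FOC: (2*6 + 2.0)*z = 0 + 2.0*(0.0459 + 0.096)
z^{k+1} = 0.0203
Step 3: u-update.
u^{k+1} = 0.096 + 0.0459 - 0.0203 = 0.1216
Step 4: Primal residual = |0.0459 - 0.0203| = 0.0256


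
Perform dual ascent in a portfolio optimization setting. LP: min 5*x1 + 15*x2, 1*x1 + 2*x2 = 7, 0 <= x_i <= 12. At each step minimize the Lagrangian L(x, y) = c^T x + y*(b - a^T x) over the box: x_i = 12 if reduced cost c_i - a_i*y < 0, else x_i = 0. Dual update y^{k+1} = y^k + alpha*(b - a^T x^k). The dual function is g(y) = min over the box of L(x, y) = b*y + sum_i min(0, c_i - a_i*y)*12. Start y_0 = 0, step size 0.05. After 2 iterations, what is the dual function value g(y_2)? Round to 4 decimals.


Dual ascent for LP: min 5*x1 + 15*x2, 1*x1 + 2*x2 = 7, 0 <= x_i <= 12
Step 1: y^k = 0.0, reduced costs: (5.0, 15.0)
  x^k = (0.0, 0.0), subgradient = b - a^T x = 7.0
  y^{k+1} = 0.0 + 0.05*7.0 = 0.35
Step 2: y^k = 0.35, reduced costs: (4.65, 14.3)
  x^k = (0.0, 0.0), subgradient = b - a^T x = 7.0
  y^{k+1} = 0.35 + 0.05*7.0 = 0.7
Dual objective at y_2 = 0.7: reduced costs (4.3, 13.6), box minimizer x = (0.0, 0.0)
g(y_2) = b*y + (c1 - a1*y)*x1 + (c2 - a2*y)*x2 = 7*0.7 + 4.3*0.0 + 13.6*0.0 = 4.9 + 0.0 + 0.0 = 4.9


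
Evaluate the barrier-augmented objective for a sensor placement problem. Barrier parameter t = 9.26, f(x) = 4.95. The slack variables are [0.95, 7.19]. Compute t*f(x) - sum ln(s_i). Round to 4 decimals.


Step 1: Compute log-barrier.
ln values: [-0.0513, 1.9727]
phi = -(-0.0513 + 1.9727) = -1.9214
Step 2: Compute augmented objective.
t*f(x) = 9.26*4.95 = 45.837
Total = 45.837 - 1.9214 = 43.9156


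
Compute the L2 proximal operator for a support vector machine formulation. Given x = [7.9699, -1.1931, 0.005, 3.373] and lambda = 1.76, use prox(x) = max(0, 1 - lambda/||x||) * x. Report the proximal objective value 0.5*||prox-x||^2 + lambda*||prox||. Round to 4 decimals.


Step 1: Compute ||x||.
||x|| = 8.7361
Step 2: Compute scaling factor.
scale = max(0, 1 - 1.76/8.7361) = 0.7985
Step 3: prox(x) = [6.3643, -0.9527, 0.004, 2.6935]
||prox(x)|| = 6.9761
Step 4: Proximal objective.
0.5*||prox-x||^2 = 1.5488
lambda*||prox|| = 12.2779
Total = 13.8268


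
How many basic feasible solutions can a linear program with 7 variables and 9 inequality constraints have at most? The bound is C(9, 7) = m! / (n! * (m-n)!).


Each vertex corresponds to some choice of n active constraints out of m, so the number of vertices is at most C(m, n) = m! / (n!(m-n)!).
m = 9, n = 7
Numerator: 9 * 8 * 7 * 6 * 5 * 4 * 3
Denominator: 7! = 5040
C(9, 7) = 36


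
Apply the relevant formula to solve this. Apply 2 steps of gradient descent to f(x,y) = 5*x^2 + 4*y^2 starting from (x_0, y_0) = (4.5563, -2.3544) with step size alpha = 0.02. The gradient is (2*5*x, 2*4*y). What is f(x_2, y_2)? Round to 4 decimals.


Gradient descent on f(x,y) = 5*x^2 + 4*y^2.
Starting point: (4.5563, -2.3544), alpha = 0.02
Step 1: grad_x = 2*5*4.5563 = 45.563, grad_y = 2*4*-2.3544 = -18.8352
  x_1 = 4.5563 - 0.02*45.563 = 3.645
  y_1 = -2.3544 - 0.02*-18.8352 = -1.9777
Step 2: grad_x = 2*5*3.645 = 36.4504, grad_y = 2*4*-1.9777 = -15.8216
  x_2 = 3.645 - 0.02*36.4504 = 2.916
  y_2 = -1.9777 - 0.02*-15.8216 = -1.6613
f(2.916, -1.6613) = 5*2.916^2 + 4*(-1.6613)^2 = 53.5554


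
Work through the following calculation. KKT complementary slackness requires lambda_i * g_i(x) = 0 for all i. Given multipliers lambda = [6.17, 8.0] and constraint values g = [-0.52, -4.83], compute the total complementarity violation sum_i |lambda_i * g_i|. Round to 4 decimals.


KKT complementary slackness check:
lambda_1 * g_1 = 6.17 * -0.52 = -3.2084
lambda_2 * g_2 = 8.0 * -4.83 = -38.64
Total violation = 3.2084 + 38.64 = 41.8484


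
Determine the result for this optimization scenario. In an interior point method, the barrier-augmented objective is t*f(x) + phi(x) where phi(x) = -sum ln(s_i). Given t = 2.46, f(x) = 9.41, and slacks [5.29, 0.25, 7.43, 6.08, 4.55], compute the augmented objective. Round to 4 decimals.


Step 1: Compute log-barrier.
ln values: [1.6658, -1.3863, 2.0055, 1.805, 1.5151]
phi = -(1.6658 - 1.3863 + 2.0055 + 1.805 + 1.5151) = -5.6052
Step 2: Compute augmented objective.
t*f(x) = 2.46*9.41 = 23.1486
Total = 23.1486 - 5.6052 = 17.5434


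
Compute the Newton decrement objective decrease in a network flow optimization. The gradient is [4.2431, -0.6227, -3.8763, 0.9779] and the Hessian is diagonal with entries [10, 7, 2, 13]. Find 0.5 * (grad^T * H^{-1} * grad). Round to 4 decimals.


Step 1: H is diagonal, so H^(-1) * g = [0.4243, -0.089, -1.9382, 0.0752].
Step 2: g^T H^(-1) g = sum_i g_i^2 / H_ii
  = (4.2431)^2/10 + (-0.6227)^2/7 + (-3.8763)^2/2 + (0.9779)^2/13
  = 1.8004 + 0.0554 + 7.5129 + 0.0736 = 9.4422
Step 3: Objective decrease = 0.5 * g^T H^(-1) g = 4.7211


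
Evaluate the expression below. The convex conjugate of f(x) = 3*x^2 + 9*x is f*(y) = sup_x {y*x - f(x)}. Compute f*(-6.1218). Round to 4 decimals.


f*(y) = sup_x {y*x - a*x^2 - b*x} = sup_x {(y-b)*x - a*x^2}
FOC: (y - b) - 2a*x = 0 => x* = (y - b)/(2a)
x* = (-6.1218 - 9)/(2*3) = -2.5203
f*(-6.1218) = (y-b)^2/(4a) = (-6.1218 - 9)^2/(4*3)
= 228.6688/12 = 19.0557


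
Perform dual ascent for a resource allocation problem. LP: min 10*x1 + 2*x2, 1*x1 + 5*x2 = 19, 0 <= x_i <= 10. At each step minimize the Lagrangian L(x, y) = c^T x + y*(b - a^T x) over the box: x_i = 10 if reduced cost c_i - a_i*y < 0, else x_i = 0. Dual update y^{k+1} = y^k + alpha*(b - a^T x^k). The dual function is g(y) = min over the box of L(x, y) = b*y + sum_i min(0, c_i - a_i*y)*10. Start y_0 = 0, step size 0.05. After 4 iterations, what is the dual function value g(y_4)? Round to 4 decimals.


Dual ascent for LP: min 10*x1 + 2*x2, 1*x1 + 5*x2 = 19, 0 <= x_i <= 10
Step 1: y^k = 0.0, reduced costs: (10.0, 2.0)
  x^k = (0.0, 0.0), subgradient = b - a^T x = 19.0
  y^{k+1} = 0.0 + 0.05*19.0 = 0.95
Step 2: y^k = 0.95, reduced costs: (9.05, -2.75)
  x^k = (0.0, 10.0), subgradient = b - a^T x = -31.0
  y^{k+1} = 0.95 + 0.05*-31.0 = -0.6
Step 3: y^k = -0.6, reduced costs: (10.6, 5.0)
  x^k = (0.0, 0.0), subgradient = b - a^T x = 19.0
  y^{k+1} = -0.6 + 0.05*19.0 = 0.35
Step 4: y^k = 0.35, reduced costs: (9.65, 0.25)
  x^k = (0.0, 0.0), subgradient = b - a^T x = 19.0
  y^{k+1} = 0.35 + 0.05*19.0 = 1.3
Dual objective at y_4 = 1.3: reduced costs (8.7, -4.5), box minimizer x = (0.0, 10.0)
g(y_4) = b*y + (c1 - a1*y)*x1 + (c2 - a2*y)*x2 = 19*1.3 + 8.7*0.0 + (-4.5)*10.0 = 24.7 + 0.0 - 45.0 = -20.3


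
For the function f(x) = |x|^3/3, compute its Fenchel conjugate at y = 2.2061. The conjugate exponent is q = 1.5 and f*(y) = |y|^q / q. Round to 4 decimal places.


The conjugate exponent q satisfies 1/p + 1/q = 1.
p = 3, so q = 3/(3 - 1) = 1.5
|y|^q = 2.2061^1.5 = 3.2767
f*(2.2061) = 3.2767 / 1.5 = 2.1845


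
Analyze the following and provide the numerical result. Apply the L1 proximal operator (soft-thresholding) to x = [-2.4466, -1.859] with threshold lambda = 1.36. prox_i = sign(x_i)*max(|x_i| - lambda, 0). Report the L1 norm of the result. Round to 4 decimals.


Soft-thresholding with lambda = 1.36:
prox(-2.4466) = sign(-2.4466)*max(|-2.4466| - 1.36, 0) = -1.0866
prox(-1.859) = sign(-1.859)*max(|-1.859| - 1.36, 0) = -0.499
prox(x) = [-1.0866, -0.499]
||prox(x)||_1 = 1.0866 + 0.499 = 1.5856


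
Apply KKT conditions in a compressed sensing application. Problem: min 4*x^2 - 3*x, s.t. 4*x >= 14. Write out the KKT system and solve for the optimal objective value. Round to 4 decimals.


Step 1: Try lambda = 0 (constraint inactive).
x_unc = 3/(2*4) = 0.375
Check: 4*0.375 = 1.5 < 14 -- violated!
Step 2: Constraint must be active: 4*x = 14
x* = 14/4 = 3.5
lambda = (2*4*3.5 - 3)/4 = 6.25
Step 3: Compute optimal value.
f(x*) = 4*3.5^2 - 3*3.5 = 38.5


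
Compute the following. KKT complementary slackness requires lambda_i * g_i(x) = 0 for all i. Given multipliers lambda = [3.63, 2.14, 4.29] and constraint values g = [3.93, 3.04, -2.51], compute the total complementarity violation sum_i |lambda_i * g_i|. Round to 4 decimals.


KKT complementary slackness check:
lambda_1 * g_1 = 3.63 * 3.93 = 14.2659
lambda_2 * g_2 = 2.14 * 3.04 = 6.5056
lambda_3 * g_3 = 4.29 * -2.51 = -10.7679
Total violation = 14.2659 + 6.5056 + 10.7679 = 31.5394


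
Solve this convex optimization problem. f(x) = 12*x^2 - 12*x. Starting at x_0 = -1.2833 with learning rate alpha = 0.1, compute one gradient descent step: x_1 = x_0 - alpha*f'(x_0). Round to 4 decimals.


We compute the gradient at x_0 and apply the update.
f'(x) = 24*x - 12
f'(-1.2833) = 24*-1.2833 - 12 = -42.7992
x_1 = -1.2833 - 0.1*-42.7992 = 2.9966


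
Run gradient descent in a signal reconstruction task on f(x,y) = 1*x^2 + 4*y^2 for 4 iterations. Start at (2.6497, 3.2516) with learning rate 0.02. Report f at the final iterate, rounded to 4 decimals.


Gradient descent on f(x,y) = 1*x^2 + 4*y^2.
Starting point: (2.6497, 3.2516), alpha = 0.02
Step 1: grad_x = 2*1*2.6497 = 5.2994, grad_y = 2*4*3.2516 = 26.0128
  x_1 = 2.6497 - 0.02*5.2994 = 2.5437
  y_1 = 3.2516 - 0.02*26.0128 = 2.7313
Step 2: grad_x = 2*1*2.5437 = 5.0874, grad_y = 2*4*2.7313 = 21.8508
  x_2 = 2.5437 - 0.02*5.0874 = 2.442
  y_2 = 2.7313 - 0.02*21.8508 = 2.2943
Step 3: grad_x = 2*1*2.442 = 4.8839, grad_y = 2*4*2.2943 = 18.3546
  x_3 = 2.442 - 0.02*4.8839 = 2.3443
  y_3 = 2.2943 - 0.02*18.3546 = 1.9272
Step 4: grad_x = 2*1*2.3443 = 4.6886, grad_y = 2*4*1.9272 = 15.4179
  x_4 = 2.3443 - 0.02*4.6886 = 2.2505
  y_4 = 1.9272 - 0.02*15.4179 = 1.6189
f(2.2505, 1.6189) = 1*2.2505^2 + 4*1.6189^2 = 15.5479


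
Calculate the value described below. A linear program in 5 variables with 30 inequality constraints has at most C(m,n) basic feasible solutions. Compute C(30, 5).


Each vertex corresponds to some choice of n active constraints out of m, so the number of vertices is at most C(m, n) = m! / (n!(m-n)!).
m = 30, n = 5
Numerator: 30 * 29 * 28 * 27 * 26
Denominator: 5! = 120
C(30, 5) = 142506


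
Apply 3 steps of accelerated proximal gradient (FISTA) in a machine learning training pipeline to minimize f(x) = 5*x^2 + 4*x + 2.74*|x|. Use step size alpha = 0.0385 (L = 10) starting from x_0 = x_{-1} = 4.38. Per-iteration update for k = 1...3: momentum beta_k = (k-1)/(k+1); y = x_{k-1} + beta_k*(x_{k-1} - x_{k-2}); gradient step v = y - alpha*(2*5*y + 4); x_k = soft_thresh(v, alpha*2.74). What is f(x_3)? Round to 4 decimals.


FISTA on f(x) = 5*x^2 + 4*x + 2.74*|x|
L = 10, alpha = 0.0385
Iteration 1: beta = 0.0, y = 4.38 + 0.0*(4.38 - 4.38) = 4.38
  grad(y) = 47.8, v = y - alpha*grad = 2.5397
  prox(v) = soft_thresh(2.5397, 0.1055) = 2.4342
Iteration 2: beta = 0.3333, y = 2.4342 + 0.3333*(2.4342 - 4.38) = 1.7856
  grad(y) = 21.8561, v = y - alpha*grad = 0.9442
  prox(v) = soft_thresh(0.9442, 0.1055) = 0.8387
Iteration 3: beta = 0.5, y = 0.8387 + 0.5*(0.8387 - 2.4342) = 0.0409
  grad(y) = 4.4089, v = y - alpha*grad = -0.1289
  prox(v) = soft_thresh(-0.1289, 0.1055) = -0.0234
f(x_3) = 5*(-0.0234)^2 + 4*(-0.0234) + 2.74*|-0.0234| = -0.0267
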